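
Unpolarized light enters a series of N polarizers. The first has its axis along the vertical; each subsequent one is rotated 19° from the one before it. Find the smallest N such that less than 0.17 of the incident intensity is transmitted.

First polarizer halves the unpolarized light: factor 1/2.
Each further stage multiplies by cos²(19°) = 0.894.
After N polarizers: T = 0.5·0.894^(N−1). Require T < 0.17 ⇒ N−1 > ln(0.17/0.5)/ln(0.894) = 9.63, so N−1 ≥ 10 and N = 11.
Check: N=11 gives T = 0.1631 < 0.17; N=10 gives T = 0.1824.

N = 11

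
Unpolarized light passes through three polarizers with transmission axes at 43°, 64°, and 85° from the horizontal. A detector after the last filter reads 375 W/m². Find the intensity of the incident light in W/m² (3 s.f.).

I₀ ≈ 987 W/m²

Unpolarized light through the first polarizer → I₁ = ½ I₀, now polarized at 43°.
I₂ = I₁ cos²(64° − 43°) = 0.5 I₀ · cos²(21°) = 0.4358 I₀.
I₃ = I₂ cos²(85° − 64°) = 0.4358 I₀ · cos²(21°) = 0.3798 I₀.
So 375 W/m² = 0.3798 I₀, giving I₀ = 375/0.3798 = 987.3 W/m².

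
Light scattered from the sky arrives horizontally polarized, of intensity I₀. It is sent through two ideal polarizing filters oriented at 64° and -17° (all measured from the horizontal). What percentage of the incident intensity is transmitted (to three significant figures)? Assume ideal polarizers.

≈ 0.470%

I₁ = I₀ cos²(64° − 0°) = I₀ cos²(64°) = 0.1922 I₀.
I₂ = I₁ cos²(-17° − 64°) = 0.1922 I₀ · cos²(81°) = 0.004703 I₀.
That is 0.4703% of the incident intensity.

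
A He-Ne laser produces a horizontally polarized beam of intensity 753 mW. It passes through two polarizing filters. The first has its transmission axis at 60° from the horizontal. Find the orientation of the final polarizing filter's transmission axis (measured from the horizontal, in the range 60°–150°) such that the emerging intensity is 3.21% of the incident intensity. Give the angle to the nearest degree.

I₁ = I₀ cos²(60° − 0°) = I₀ cos²(60°) = 0.25 I₀.
Need I₂/I₀ = 0.0321, so cos²(θ − 60°) = 0.0321 / 0.25 = 0.1284.
θ − 60° = arccos(√0.1284) = 69.0°, giving θ ≈ 60 + 69.0 = 129.0°.

θ ≈ 129°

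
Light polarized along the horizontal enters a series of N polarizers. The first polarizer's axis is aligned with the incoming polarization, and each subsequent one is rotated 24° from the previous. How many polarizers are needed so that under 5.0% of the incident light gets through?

N = 18

First polarizer is aligned with the polarization: full transmission.
Each further stage multiplies by cos²(24°) = 0.8346.
After N polarizers: T = 0.8346^(N−1). Require T < 0.050 ⇒ N−1 > ln(0.050)/ln(0.8346) = 16.57, so N−1 ≥ 17 and N = 18.
Check: N=18 gives T = 0.04622 < 0.050; N=17 gives T = 0.05538.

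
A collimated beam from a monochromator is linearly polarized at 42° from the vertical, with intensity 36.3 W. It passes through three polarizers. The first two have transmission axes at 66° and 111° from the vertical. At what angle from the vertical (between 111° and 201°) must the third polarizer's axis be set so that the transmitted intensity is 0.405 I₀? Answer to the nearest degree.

By Malus's law, I₁ = I₀ cos²(66° − 42°) = I₀ cos²(24°) = 0.8346 I₀.
I₂ = I₁ cos²(111° − 66°) = 0.8346 I₀ · cos²(45°) = 0.4173 I₀.
Need I₃/I₀ = 0.405, so cos²(θ − 111°) = 0.405 / 0.4173 = 0.9706.
θ − 111° = arccos(√0.9706) = 9.9°, giving θ ≈ 111 + 9.9 = 120.9°.

θ ≈ 121°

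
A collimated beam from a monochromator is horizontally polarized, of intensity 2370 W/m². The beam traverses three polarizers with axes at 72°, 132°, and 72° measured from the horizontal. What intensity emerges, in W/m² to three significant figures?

I ≈ 14.1 W/m²

I₁ = 2370 W/m² · cos²(72°) = 226.3 W/m².
I₂ = I₁ · cos²(60°) = 226.3 · 0.25 = 56.58 W/m².
I₃ = I₂ · cos²(60°) = 56.58 · 0.25 = 14.14 W/m².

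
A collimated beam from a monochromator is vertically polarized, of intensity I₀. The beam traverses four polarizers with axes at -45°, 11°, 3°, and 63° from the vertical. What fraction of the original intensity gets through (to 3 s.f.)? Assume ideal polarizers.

I₁ = I₀ cos²(-45° − 0°) = I₀ cos²(45°) = 0.5 I₀.
I₂ = I₁ cos²(11° + 45°) = 0.5 I₀ · cos²(56°) = 0.1563 I₀.
I₃ = I₂ cos²(3° − 11°) = 0.1563 I₀ · cos²(8°) = 0.1533 I₀.
I₄ = I₃ cos²(63° − 3°) = 0.1533 I₀ · cos²(60°) = 0.03833 I₀.
Transmitted fraction = 0.03833.

≈ 0.0383 I₀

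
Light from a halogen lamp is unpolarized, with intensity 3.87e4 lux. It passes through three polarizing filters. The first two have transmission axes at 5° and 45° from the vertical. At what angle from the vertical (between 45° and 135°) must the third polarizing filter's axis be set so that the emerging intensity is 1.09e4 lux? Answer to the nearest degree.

Unpolarized light through the first polarizer → I₁ = ½ I₀, now polarized at 5°.
I₂ = I₁ cos²(45° − 5°) = 0.5 I₀ · cos²(40°) = 0.2934 I₀.
Target fraction: 1.09e4 / 3.87e4 lux = 0.2817 of I₀.
Need I₃/I₀ = 0.2817, so cos²(θ − 45°) = 0.2817 / 0.2934 = 0.9599.
θ − 45° = arccos(√0.9599) = 11.5°, giving θ ≈ 45 + 11.5 = 56.5°.

θ ≈ 57°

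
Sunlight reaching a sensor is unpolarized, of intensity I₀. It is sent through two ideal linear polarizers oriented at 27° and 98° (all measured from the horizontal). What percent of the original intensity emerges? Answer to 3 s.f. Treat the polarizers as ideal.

Unpolarized light through the first polarizer → I₁ = ½ I₀, now polarized at 27°.
I₂ = I₁ cos²(98° − 27°) = 0.5 I₀ · cos²(71°) = 0.053 I₀.
That is 5.3% of the incident intensity.

≈ 5.30%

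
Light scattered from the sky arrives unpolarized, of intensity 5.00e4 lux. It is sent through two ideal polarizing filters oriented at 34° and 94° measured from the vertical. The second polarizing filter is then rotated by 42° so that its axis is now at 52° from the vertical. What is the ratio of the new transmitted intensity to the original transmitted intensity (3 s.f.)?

I_new/I_old ≈ 3.62

Before rotation:
Unpolarized light through the first polarizer → I₁ = ½ I₀, now polarized at 34°.
I₂ = I₁ cos²(94° − 34°) = 0.5 I₀ · cos²(60°) = 0.125 I₀.
After rotation:
Unpolarized light through the first polarizer → I₁ = ½ I₀, now polarized at 34°.
I₂ = I₁ cos²(52° − 34°) = 0.5 I₀ · cos²(18°) = 0.4523 I₀.
Ratio = 0.4523 / 0.125 = 3.618.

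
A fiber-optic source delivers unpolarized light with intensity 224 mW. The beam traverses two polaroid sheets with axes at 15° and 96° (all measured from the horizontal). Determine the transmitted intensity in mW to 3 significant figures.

I ≈ 2.74 mW

Unpolarized light through the first polarizer → I₁ = 224 mW/2 = 112 mW, polarized at 15°.
I₂ = I₁ · cos²(81°) = 112 · 0.02447 = 2.741 mW.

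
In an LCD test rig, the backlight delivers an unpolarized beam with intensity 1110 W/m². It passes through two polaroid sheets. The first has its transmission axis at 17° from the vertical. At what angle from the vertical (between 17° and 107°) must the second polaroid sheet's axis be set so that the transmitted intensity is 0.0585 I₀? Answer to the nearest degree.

Unpolarized light through the first polarizer → I₁ = ½ I₀, now polarized at 17°.
Need I₂/I₀ = 0.0585, so cos²(θ − 17°) = 0.0585 / 0.5 = 0.117.
θ − 17° = arccos(√0.117) = 70.0°, giving θ ≈ 17 + 70.0 = 87.0°.

θ ≈ 87°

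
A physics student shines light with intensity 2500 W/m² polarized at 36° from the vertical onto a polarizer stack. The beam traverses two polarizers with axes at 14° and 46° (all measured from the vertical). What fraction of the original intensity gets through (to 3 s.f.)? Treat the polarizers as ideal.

I₁ = 2500 W/m² · cos²(22°) = 2149 W/m².
I₂ = I₁ · cos²(32°) = 2149 · 0.7192 = 1546 W/m².
Transmitted fraction = 0.6183.

I/I₀ ≈ 0.618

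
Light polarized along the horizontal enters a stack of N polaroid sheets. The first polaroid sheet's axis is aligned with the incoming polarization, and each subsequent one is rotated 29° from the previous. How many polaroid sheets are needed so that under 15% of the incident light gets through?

First polarizer is aligned with the polarization: full transmission.
Each further stage multiplies by cos²(29°) = 0.765.
After N polarizers: T = 0.765^(N−1). Require T < 0.15 ⇒ N−1 > ln(0.15)/ln(0.765) = 7.08, so N−1 ≥ 8 and N = 9.
Check: N=9 gives T = 0.1172 < 0.15; N=8 gives T = 0.1533.

N = 9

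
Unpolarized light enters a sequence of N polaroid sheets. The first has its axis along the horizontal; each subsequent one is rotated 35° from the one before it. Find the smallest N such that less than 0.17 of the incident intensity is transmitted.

N = 4

First polarizer halves the unpolarized light: factor 1/2.
Each further stage multiplies by cos²(35°) = 0.671.
After N polarizers: T = 0.5·0.671^(N−1). Require T < 0.17 ⇒ N−1 > ln(0.17/0.5)/ln(0.671) = 2.70, so N−1 ≥ 3 and N = 4.
Check: N=4 gives T = 0.1511 < 0.17; N=3 gives T = 0.2251.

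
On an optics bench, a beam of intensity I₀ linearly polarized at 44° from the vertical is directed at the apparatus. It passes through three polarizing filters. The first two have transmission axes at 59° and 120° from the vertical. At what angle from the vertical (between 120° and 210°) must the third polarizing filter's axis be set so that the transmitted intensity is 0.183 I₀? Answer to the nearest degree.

θ ≈ 144°

I₁ = I₀ cos²(59° − 44°) = I₀ cos²(15°) = 0.933 I₀.
I₂ = I₁ cos²(120° − 59°) = 0.933 I₀ · cos²(61°) = 0.2193 I₀.
Need I₃/I₀ = 0.183, so cos²(θ − 120°) = 0.183 / 0.2193 = 0.8345.
θ − 120° = arccos(√0.8345) = 24.0°, giving θ ≈ 120 + 24.0 = 144.0°.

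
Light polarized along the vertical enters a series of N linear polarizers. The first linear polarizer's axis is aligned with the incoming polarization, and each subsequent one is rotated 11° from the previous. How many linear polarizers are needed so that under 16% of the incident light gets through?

N = 51

First polarizer is aligned with the polarization: full transmission.
Each further stage multiplies by cos²(11°) = 0.9636.
After N polarizers: T = 0.9636^(N−1). Require T < 0.16 ⇒ N−1 > ln(0.16)/ln(0.9636) = 49.41, so N−1 ≥ 50 and N = 51.
Check: N=51 gives T = 0.1566 < 0.16; N=50 gives T = 0.1625.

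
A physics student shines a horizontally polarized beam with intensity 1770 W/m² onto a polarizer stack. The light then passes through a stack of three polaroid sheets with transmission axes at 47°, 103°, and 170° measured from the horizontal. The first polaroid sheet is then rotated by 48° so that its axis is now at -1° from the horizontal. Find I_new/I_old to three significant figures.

Before rotation:
I₁ = I₀ cos²(47° − 0°) = I₀ cos²(47°) = 0.4651 I₀.
I₂ = I₁ cos²(103° − 47°) = 0.4651 I₀ · cos²(56°) = 0.1454 I₀.
I₃ = I₂ cos²(170° − 103°) = 0.1454 I₀ · cos²(67°) = 0.0222 I₀.
After rotation:
I₁ = I₀ cos²(-1° − 0°) = I₀ cos²(1°) = 0.9997 I₀.
Angle between axes 1 and 2: 76°. I₂ = 0.9997 I₀ · cos²(76°) = 0.05851 I₀.
I₃ = I₂ cos²(170° − 103°) = 0.05851 I₀ · cos²(67°) = 0.008933 I₀.
Ratio = 0.008933 / 0.0222 = 0.4023.

I_new/I_old ≈ 0.402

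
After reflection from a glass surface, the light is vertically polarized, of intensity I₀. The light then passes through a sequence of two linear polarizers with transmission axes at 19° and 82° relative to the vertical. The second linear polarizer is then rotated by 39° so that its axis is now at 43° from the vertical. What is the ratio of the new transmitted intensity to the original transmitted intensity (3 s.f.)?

I_new/I_old ≈ 4.05

Before rotation:
By Malus's law, I₁ = I₀ cos²(19° − 0°) = I₀ cos²(19°) = 0.894 I₀.
I₂ = I₁ cos²(82° − 19°) = 0.894 I₀ · cos²(63°) = 0.1843 I₀.
After rotation:
I₁ = I₀ cos²(19° − 0°) = I₀ cos²(19°) = 0.894 I₀.
I₂ = I₁ cos²(43° − 19°) = 0.894 I₀ · cos²(24°) = 0.7461 I₀.
Ratio = 0.7461 / 0.1843 = 4.049.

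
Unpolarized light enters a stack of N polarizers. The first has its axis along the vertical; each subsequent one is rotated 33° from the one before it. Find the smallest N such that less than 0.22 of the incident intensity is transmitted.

N = 4

First polarizer halves the unpolarized light: factor 1/2.
Each further stage multiplies by cos²(33°) = 0.7034.
After N polarizers: T = 0.5·0.7034^(N−1). Require T < 0.22 ⇒ N−1 > ln(0.22/0.5)/ln(0.7034) = 2.33, so N−1 ≥ 3 and N = 4.
Check: N=4 gives T = 0.174 < 0.22; N=3 gives T = 0.2474.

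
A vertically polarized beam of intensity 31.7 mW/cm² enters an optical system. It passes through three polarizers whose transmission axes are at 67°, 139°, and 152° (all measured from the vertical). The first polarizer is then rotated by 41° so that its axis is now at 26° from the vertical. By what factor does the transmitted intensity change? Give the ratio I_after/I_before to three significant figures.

Before rotation:
By Malus's law, I₁ = I₀ cos²(67° − 0°) = I₀ cos²(67°) = 0.1527 I₀.
I₂ = I₁ cos²(139° − 67°) = 0.1527 I₀ · cos²(72°) = 0.01458 I₀.
I₃ = I₂ cos²(152° − 139°) = 0.01458 I₀ · cos²(13°) = 0.01384 I₀.
After rotation:
I₁ = I₀ cos²(26° − 0°) = I₀ cos²(26°) = 0.8078 I₀.
Angle between axes 1 and 2: 67°. I₂ = 0.8078 I₀ · cos²(67°) = 0.1233 I₀.
I₃ = I₂ cos²(152° − 139°) = 0.1233 I₀ · cos²(13°) = 0.1171 I₀.
Ratio = 0.1171 / 0.01384 = 8.46.

I_new/I_old ≈ 8.46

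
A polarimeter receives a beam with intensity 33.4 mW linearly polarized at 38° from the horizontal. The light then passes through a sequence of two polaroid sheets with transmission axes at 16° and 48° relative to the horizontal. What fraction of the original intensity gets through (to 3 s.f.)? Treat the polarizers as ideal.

I/I₀ ≈ 0.618

I₁ = 33.4 mW · cos²(22°) = 28.71 mW.
I₂ = I₁ · cos²(32°) = 28.71 · 0.7192 = 20.65 mW.
Transmitted fraction = 0.6183.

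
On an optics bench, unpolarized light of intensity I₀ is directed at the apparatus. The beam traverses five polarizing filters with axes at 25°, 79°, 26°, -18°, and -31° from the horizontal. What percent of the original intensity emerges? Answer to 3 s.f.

Unpolarized light through the first polarizer → I₁ = ½ I₀, now polarized at 25°.
I₂ = I₁ cos²(79° − 25°) = 0.5 I₀ · cos²(54°) = 0.1727 I₀.
I₃ = I₂ cos²(26° − 79°) = 0.1727 I₀ · cos²(53°) = 0.06257 I₀.
I₄ = I₃ cos²(-18° − 26°) = 0.06257 I₀ · cos²(44°) = 0.03237 I₀.
I₅ = I₄ cos²(-31° + 18°) = 0.03237 I₀ · cos²(13°) = 0.03074 I₀.
That is 3.074% of the incident intensity.

≈ 3.07%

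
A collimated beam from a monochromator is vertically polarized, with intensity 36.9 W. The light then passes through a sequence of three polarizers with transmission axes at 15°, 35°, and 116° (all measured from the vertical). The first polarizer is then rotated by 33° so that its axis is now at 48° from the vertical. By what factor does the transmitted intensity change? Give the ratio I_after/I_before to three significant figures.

Before rotation:
I₁ = I₀ cos²(15° − 0°) = I₀ cos²(15°) = 0.933 I₀.
I₂ = I₁ cos²(35° − 15°) = 0.933 I₀ · cos²(20°) = 0.8239 I₀.
I₃ = I₂ cos²(116° − 35°) = 0.8239 I₀ · cos²(81°) = 0.02016 I₀.
After rotation:
I₁ = I₀ cos²(48° − 0°) = I₀ cos²(48°) = 0.4477 I₀.
I₂ = I₁ cos²(35° − 48°) = 0.4477 I₀ · cos²(13°) = 0.4251 I₀.
I₃ = I₂ cos²(116° − 35°) = 0.4251 I₀ · cos²(81°) = 0.0104 I₀.
Ratio = 0.0104 / 0.02016 = 0.516.

I_new/I_old ≈ 0.516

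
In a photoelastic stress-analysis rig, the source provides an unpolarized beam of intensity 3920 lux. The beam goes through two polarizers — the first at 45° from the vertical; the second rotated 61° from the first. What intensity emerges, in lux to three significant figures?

I ≈ 461 lux

Unpolarized light through the first polarizer → I₁ = 3920 lux/2 = 1960 lux, polarized at 45°.
I₂ = I₁ · cos²(61°) = 1960 · 0.235 = 460.7 lux.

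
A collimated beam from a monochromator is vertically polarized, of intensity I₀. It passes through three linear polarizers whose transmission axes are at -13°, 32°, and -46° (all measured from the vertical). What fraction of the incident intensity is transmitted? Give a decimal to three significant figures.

≈ 0.0205 I₀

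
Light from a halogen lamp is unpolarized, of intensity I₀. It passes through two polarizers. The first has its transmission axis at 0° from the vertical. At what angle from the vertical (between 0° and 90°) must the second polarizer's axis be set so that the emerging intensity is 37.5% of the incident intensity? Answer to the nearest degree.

θ ≈ 30°

Unpolarized light through the first polarizer → I₁ = ½ I₀, now polarized at 0°.
Need I₂/I₀ = 0.375, so cos²(θ − 0°) = 0.375 / 0.5 = 0.75.
θ − 0° = arccos(√0.75) = 30.0°, giving θ ≈ 0 + 30.0 = 30.0°.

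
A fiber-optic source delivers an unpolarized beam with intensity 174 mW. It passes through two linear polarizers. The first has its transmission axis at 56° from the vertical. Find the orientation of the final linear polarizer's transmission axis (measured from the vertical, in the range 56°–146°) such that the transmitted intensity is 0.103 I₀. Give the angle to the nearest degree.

Unpolarized light through the first polarizer → I₁ = ½ I₀, now polarized at 56°.
Need I₂/I₀ = 0.103, so cos²(θ − 56°) = 0.103 / 0.5 = 0.206.
θ − 56° = arccos(√0.206) = 63.0°, giving θ ≈ 56 + 63.0 = 119.0°.

θ ≈ 119°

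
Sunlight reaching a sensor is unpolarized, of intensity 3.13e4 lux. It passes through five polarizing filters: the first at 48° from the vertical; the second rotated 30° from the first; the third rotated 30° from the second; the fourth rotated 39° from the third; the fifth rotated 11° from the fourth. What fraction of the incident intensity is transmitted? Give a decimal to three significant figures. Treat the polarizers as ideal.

I/I₀ ≈ 0.164

Unpolarized light through the first polarizer → I₁ = 3.13e4 lux/2 = 1.565e+04 lux, polarized at 48°.
I₂ = I₁ · cos²(30°) = 1.565e+04 · 0.75 = 1.174e+04 lux.
I₃ = I₂ · cos²(30°) = 1.174e+04 · 0.75 = 8803 lux.
I₄ = I₃ · cos²(39°) = 8803 · 0.604 = 5317 lux.
I₅ = I₄ · cos²(11°) = 5317 · 0.9636 = 5123 lux.
Transmitted fraction = 0.1637.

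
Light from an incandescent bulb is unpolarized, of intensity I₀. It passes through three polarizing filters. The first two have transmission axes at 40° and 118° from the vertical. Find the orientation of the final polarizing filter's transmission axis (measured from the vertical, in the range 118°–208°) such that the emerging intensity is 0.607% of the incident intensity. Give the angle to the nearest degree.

Unpolarized light through the first polarizer → I₁ = ½ I₀, now polarized at 40°.
I₂ = I₁ cos²(118° − 40°) = 0.5 I₀ · cos²(78°) = 0.02161 I₀.
Need I₃/I₀ = 0.00607, so cos²(θ − 118°) = 0.00607 / 0.02161 = 0.2808.
θ − 118° = arccos(√0.2808) = 58.0°, giving θ ≈ 118 + 58.0 = 176.0°.

θ ≈ 176°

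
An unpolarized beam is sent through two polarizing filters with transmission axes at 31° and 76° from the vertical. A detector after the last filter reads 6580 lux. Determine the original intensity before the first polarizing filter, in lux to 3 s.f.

I₀ ≈ 2.63e4 lux

Unpolarized light through the first polarizer → I₁ = ½ I₀, now polarized at 31°.
I₂ = I₁ cos²(76° − 31°) = 0.5 I₀ · cos²(45°) = 0.25 I₀.
So 6580 lux = 0.25 I₀, giving I₀ = 6580/0.25 = 2.632e+04 lux.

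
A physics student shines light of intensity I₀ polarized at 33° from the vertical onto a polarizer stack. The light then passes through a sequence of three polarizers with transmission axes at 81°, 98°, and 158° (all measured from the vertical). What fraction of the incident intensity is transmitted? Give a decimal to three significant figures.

≈ 0.102 I₀

I₁ = I₀ cos²(81° − 33°) = I₀ cos²(48°) = 0.4477 I₀.
I₂ = I₁ cos²(98° − 81°) = 0.4477 I₀ · cos²(17°) = 0.4095 I₀.
I₃ = I₂ cos²(158° − 98°) = 0.4095 I₀ · cos²(60°) = 0.1024 I₀.
Transmitted fraction = 0.1024.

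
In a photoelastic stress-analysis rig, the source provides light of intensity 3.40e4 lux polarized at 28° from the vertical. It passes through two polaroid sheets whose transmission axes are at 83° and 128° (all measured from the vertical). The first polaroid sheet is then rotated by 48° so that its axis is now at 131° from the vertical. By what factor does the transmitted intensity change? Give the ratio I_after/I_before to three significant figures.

Before rotation:
By Malus's law, I₁ = I₀ cos²(83° − 28°) = I₀ cos²(55°) = 0.329 I₀.
I₂ = I₁ cos²(128° − 83°) = 0.329 I₀ · cos²(45°) = 0.1645 I₀.
After rotation:
I₁ = I₀ cos²(131° − 28°) = I₀ cos²(77°) = 0.0506 I₀.
I₂ = I₁ cos²(128° − 131°) = 0.0506 I₀ · cos²(3°) = 0.05046 I₀.
Ratio = 0.05046 / 0.1645 = 0.3068.

I_new/I_old ≈ 0.307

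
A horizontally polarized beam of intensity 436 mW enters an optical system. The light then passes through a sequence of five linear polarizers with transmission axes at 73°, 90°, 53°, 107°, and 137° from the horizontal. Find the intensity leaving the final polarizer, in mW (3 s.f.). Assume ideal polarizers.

I ≈ 5.63 mW

I₁ = 436 mW · cos²(73°) = 37.27 mW.
I₂ = I₁ · cos²(17°) = 37.27 · 0.9145 = 34.08 mW.
I₃ = I₂ · cos²(37°) = 34.08 · 0.6378 = 21.74 mW.
I₄ = I₃ · cos²(54°) = 21.74 · 0.3455 = 7.511 mW.
I₅ = I₄ · cos²(30°) = 7.511 · 0.75 = 5.633 mW.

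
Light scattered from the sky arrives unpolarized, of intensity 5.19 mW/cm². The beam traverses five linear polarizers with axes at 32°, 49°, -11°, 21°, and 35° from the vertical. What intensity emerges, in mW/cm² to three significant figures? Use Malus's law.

Unpolarized light through the first polarizer → I₁ = 5.19 mW/cm²/2 = 2.595 mW/cm², polarized at 32°.
I₂ = I₁ · cos²(17°) = 2.595 · 0.9145 = 2.373 mW/cm².
I₃ = I₂ · cos²(60°) = 2.373 · 0.25 = 0.5933 mW/cm².
I₄ = I₃ · cos²(32°) = 0.5933 · 0.7192 = 0.4267 mW/cm².
I₅ = I₄ · cos²(14°) = 0.4267 · 0.9415 = 0.4017 mW/cm².

I ≈ 0.402 mW/cm²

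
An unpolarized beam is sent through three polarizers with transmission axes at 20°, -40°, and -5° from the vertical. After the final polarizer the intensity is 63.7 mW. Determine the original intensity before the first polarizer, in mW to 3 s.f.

I₀ ≈ 759 mW

Unpolarized light through the first polarizer → I₁ = ½ I₀, now polarized at 20°.
I₂ = I₁ cos²(-40° − 20°) = 0.5 I₀ · cos²(60°) = 0.125 I₀.
I₃ = I₂ cos²(-5° + 40°) = 0.125 I₀ · cos²(35°) = 0.08388 I₀.
So 63.7 mW = 0.08388 I₀, giving I₀ = 63.7/0.08388 = 759.5 mW.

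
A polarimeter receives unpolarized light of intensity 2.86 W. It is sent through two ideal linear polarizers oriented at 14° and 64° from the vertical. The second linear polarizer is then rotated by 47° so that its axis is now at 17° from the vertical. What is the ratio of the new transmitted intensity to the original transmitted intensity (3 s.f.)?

Before rotation:
Unpolarized light through the first polarizer → I₁ = ½ I₀, now polarized at 14°.
I₂ = I₁ cos²(64° − 14°) = 0.5 I₀ · cos²(50°) = 0.2066 I₀.
After rotation:
Unpolarized light through the first polarizer → I₁ = ½ I₀, now polarized at 14°.
I₂ = I₁ cos²(17° − 14°) = 0.5 I₀ · cos²(3°) = 0.4986 I₀.
Ratio = 0.4986 / 0.2066 = 2.414.

I_new/I_old ≈ 2.41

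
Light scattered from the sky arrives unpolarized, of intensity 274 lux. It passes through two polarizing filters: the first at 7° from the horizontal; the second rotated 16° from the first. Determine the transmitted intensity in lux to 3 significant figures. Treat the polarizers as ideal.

Unpolarized light through the first polarizer → I₁ = 274 lux/2 = 137 lux, polarized at 7°.
I₂ = I₁ · cos²(16°) = 137 · 0.924 = 126.6 lux.

I ≈ 127 lux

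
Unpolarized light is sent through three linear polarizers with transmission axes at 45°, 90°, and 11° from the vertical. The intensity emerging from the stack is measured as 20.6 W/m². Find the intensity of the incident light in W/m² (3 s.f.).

Unpolarized light through the first polarizer → I₁ = ½ I₀, now polarized at 45°.
I₂ = I₁ cos²(90° − 45°) = 0.5 I₀ · cos²(45°) = 0.25 I₀.
I₃ = I₂ cos²(11° − 90°) = 0.25 I₀ · cos²(79°) = 0.009102 I₀.
So 20.6 W/m² = 0.009102 I₀, giving I₀ = 20.6/0.009102 = 2263 W/m².

I₀ ≈ 2260 W/m²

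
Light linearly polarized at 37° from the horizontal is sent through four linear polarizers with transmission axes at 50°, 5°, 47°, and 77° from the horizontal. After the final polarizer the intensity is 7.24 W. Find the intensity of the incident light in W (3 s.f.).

I₀ ≈ 36.8 W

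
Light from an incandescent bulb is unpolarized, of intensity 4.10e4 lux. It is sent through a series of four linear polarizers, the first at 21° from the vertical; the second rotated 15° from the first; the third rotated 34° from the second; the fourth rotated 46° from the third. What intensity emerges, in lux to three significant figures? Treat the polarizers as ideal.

I ≈ 6340 lux

Unpolarized light through the first polarizer → I₁ = 4.10e4 lux/2 = 2.05e+04 lux, polarized at 21°.
I₂ = I₁ · cos²(15°) = 2.05e+04 · 0.933 = 1.913e+04 lux.
I₃ = I₂ · cos²(34°) = 1.913e+04 · 0.6873 = 1.315e+04 lux.
I₄ = I₃ · cos²(46°) = 1.315e+04 · 0.4826 = 6344 lux.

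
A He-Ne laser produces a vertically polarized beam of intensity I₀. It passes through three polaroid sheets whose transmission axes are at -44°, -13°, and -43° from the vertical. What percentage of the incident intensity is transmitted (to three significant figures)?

I₁ = I₀ cos²(-44° − 0°) = I₀ cos²(44°) = 0.5174 I₀.
I₂ = I₁ cos²(-13° + 44°) = 0.5174 I₀ · cos²(31°) = 0.3802 I₀.
I₃ = I₂ cos²(-43° + 13°) = 0.3802 I₀ · cos²(30°) = 0.2851 I₀.
That is 28.51% of the incident intensity.

≈ 28.5%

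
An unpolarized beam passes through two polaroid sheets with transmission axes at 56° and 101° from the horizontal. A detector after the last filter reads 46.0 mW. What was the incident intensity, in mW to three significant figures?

I₀ ≈ 184 mW

Unpolarized light through the first polarizer → I₁ = ½ I₀, now polarized at 56°.
I₂ = I₁ cos²(101° − 56°) = 0.5 I₀ · cos²(45°) = 0.25 I₀.
So 46.0 mW = 0.25 I₀, giving I₀ = 46.0/0.25 = 184 mW.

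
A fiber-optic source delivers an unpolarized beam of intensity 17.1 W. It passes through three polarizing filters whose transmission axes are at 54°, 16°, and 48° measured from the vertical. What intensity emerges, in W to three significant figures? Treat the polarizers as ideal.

Unpolarized light through the first polarizer → I₁ = 17.1 W/2 = 8.55 W, polarized at 54°.
I₂ = I₁ · cos²(38°) = 8.55 · 0.621 = 5.309 W.
I₃ = I₂ · cos²(32°) = 5.309 · 0.7192 = 3.818 W.

I ≈ 3.82 W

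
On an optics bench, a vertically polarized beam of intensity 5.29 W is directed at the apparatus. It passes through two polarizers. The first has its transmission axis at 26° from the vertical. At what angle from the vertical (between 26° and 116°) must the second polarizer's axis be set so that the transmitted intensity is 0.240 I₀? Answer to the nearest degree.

θ ≈ 83°

I₁ = I₀ cos²(26° − 0°) = I₀ cos²(26°) = 0.8078 I₀.
Need I₂/I₀ = 0.24, so cos²(θ − 26°) = 0.24 / 0.8078 = 0.2971.
θ − 26° = arccos(√0.2971) = 57.0°, giving θ ≈ 26 + 57.0 = 83.0°.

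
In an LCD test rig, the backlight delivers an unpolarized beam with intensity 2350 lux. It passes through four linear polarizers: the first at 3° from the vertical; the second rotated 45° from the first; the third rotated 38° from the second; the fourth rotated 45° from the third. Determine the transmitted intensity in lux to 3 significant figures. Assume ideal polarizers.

Unpolarized light through the first polarizer → I₁ = 2350 lux/2 = 1175 lux, polarized at 3°.
I₂ = I₁ · cos²(45°) = 1175 · 0.5 = 587.5 lux.
I₃ = I₂ · cos²(38°) = 587.5 · 0.621 = 364.8 lux.
I₄ = I₃ · cos²(45°) = 364.8 · 0.5 = 182.4 lux.

I ≈ 182 lux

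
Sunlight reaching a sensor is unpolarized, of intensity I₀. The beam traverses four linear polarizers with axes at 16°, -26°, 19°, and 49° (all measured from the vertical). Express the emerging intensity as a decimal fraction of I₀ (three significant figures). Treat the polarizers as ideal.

≈ 0.104 I₀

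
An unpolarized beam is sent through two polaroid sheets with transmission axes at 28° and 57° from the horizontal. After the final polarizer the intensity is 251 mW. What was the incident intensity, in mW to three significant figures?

I₀ ≈ 656 mW

Unpolarized light through the first polarizer → I₁ = ½ I₀, now polarized at 28°.
I₂ = I₁ cos²(57° − 28°) = 0.5 I₀ · cos²(29°) = 0.3825 I₀.
So 251 mW = 0.3825 I₀, giving I₀ = 251/0.3825 = 656.2 mW.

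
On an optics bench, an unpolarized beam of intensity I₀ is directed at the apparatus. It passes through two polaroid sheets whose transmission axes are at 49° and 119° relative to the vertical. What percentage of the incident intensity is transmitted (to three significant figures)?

≈ 5.85%

Unpolarized light through the first polarizer → I₁ = ½ I₀, now polarized at 49°.
I₂ = I₁ cos²(119° − 49°) = 0.5 I₀ · cos²(70°) = 0.05849 I₀.
That is 5.849% of the incident intensity.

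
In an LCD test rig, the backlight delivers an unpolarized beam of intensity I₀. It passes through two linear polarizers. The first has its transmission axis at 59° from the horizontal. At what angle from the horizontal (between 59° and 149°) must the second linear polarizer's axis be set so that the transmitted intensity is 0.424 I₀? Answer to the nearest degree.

Unpolarized light through the first polarizer → I₁ = ½ I₀, now polarized at 59°.
Need I₂/I₀ = 0.424, so cos²(θ − 59°) = 0.424 / 0.5 = 0.848.
θ − 59° = arccos(√0.848) = 22.9°, giving θ ≈ 59 + 22.9 = 81.9°.

θ ≈ 82°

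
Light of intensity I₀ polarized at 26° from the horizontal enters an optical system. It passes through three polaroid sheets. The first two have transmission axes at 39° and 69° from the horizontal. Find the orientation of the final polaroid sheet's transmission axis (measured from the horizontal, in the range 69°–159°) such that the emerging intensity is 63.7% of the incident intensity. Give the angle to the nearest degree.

I₁ = I₀ cos²(39° − 26°) = I₀ cos²(13°) = 0.9494 I₀.
I₂ = I₁ cos²(69° − 39°) = 0.9494 I₀ · cos²(30°) = 0.712 I₀.
Need I₃/I₀ = 0.637, so cos²(θ − 69°) = 0.637 / 0.712 = 0.8946.
θ − 69° = arccos(√0.8946) = 18.9°, giving θ ≈ 69 + 18.9 = 87.9°.

θ ≈ 88°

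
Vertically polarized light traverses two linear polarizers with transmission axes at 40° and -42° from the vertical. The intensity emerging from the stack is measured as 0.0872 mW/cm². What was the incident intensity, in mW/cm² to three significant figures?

I₁ = I₀ cos²(40° − 0°) = I₀ cos²(40°) = 0.5868 I₀.
I₂ = I₁ cos²(-42° − 40°) = 0.5868 I₀ · cos²(82°) = 0.01137 I₀.
So 0.0872 mW/cm² = 0.01137 I₀, giving I₀ = 0.0872/0.01137 = 7.672 mW/cm².

I₀ ≈ 7.67 mW/cm²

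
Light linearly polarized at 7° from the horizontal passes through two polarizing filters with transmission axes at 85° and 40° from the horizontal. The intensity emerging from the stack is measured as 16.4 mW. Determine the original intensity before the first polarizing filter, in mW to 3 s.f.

By Malus's law, I₁ = I₀ cos²(85° − 7°) = I₀ cos²(78°) = 0.04323 I₀.
I₂ = I₁ cos²(40° − 85°) = 0.04323 I₀ · cos²(45°) = 0.02161 I₀.
So 16.4 mW = 0.02161 I₀, giving I₀ = 16.4/0.02161 = 758.8 mW.

I₀ ≈ 759 mW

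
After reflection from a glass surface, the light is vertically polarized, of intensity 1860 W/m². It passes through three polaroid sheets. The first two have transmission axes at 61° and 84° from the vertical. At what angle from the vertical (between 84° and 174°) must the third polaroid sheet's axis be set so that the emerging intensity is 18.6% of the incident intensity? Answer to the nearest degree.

θ ≈ 99°

By Malus's law, I₁ = I₀ cos²(61° − 0°) = I₀ cos²(61°) = 0.235 I₀.
I₂ = I₁ cos²(84° − 61°) = 0.235 I₀ · cos²(23°) = 0.1992 I₀.
Need I₃/I₀ = 0.186, so cos²(θ − 84°) = 0.186 / 0.1992 = 0.9339.
θ − 84° = arccos(√0.9339) = 14.9°, giving θ ≈ 84 + 14.9 = 98.9°.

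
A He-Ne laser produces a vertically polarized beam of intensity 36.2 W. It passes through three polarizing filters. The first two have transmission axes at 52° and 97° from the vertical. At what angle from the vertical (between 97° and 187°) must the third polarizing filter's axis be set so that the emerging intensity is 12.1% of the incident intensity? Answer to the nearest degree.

I₁ = I₀ cos²(52° − 0°) = I₀ cos²(52°) = 0.379 I₀.
I₂ = I₁ cos²(97° − 52°) = 0.379 I₀ · cos²(45°) = 0.1895 I₀.
Need I₃/I₀ = 0.121, so cos²(θ − 97°) = 0.121 / 0.1895 = 0.6385.
θ − 97° = arccos(√0.6385) = 37.0°, giving θ ≈ 97 + 37.0 = 134.0°.

θ ≈ 134°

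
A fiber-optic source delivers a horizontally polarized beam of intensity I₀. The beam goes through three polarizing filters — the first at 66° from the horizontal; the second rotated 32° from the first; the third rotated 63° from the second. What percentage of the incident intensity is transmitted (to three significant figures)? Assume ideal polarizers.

≈ 2.45%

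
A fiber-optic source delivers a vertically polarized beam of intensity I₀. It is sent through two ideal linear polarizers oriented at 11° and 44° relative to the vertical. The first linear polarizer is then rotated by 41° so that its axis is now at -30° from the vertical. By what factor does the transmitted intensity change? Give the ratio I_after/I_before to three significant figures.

I_new/I_old ≈ 0.0841

Before rotation:
I₁ = I₀ cos²(11° − 0°) = I₀ cos²(11°) = 0.9636 I₀.
I₂ = I₁ cos²(44° − 11°) = 0.9636 I₀ · cos²(33°) = 0.6778 I₀.
After rotation:
I₁ = I₀ cos²(-30° − 0°) = I₀ cos²(30°) = 0.75 I₀.
I₂ = I₁ cos²(44° + 30°) = 0.75 I₀ · cos²(74°) = 0.05698 I₀.
Ratio = 0.05698 / 0.6778 = 0.08407.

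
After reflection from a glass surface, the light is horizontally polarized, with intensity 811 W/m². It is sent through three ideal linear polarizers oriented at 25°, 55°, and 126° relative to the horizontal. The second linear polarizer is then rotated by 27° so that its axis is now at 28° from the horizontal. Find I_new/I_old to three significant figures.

I_new/I_old ≈ 0.243

Before rotation:
I₁ = I₀ cos²(25° − 0°) = I₀ cos²(25°) = 0.8214 I₀.
I₂ = I₁ cos²(55° − 25°) = 0.8214 I₀ · cos²(30°) = 0.616 I₀.
I₃ = I₂ cos²(126° − 55°) = 0.616 I₀ · cos²(71°) = 0.0653 I₀.
After rotation:
I₁ = I₀ cos²(25° − 0°) = I₀ cos²(25°) = 0.8214 I₀.
I₂ = I₁ cos²(28° − 25°) = 0.8214 I₀ · cos²(3°) = 0.8191 I₀.
Angle between axes 2 and 3: 82°. I₃ = 0.8191 I₀ · cos²(82°) = 0.01587 I₀.
Ratio = 0.01587 / 0.0653 = 0.243.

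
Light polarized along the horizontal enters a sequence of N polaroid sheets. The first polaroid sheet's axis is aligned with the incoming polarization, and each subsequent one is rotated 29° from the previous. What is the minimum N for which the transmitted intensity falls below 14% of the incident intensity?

First polarizer is aligned with the polarization: full transmission.
Each further stage multiplies by cos²(29°) = 0.765.
After N polarizers: T = 0.765^(N−1). Require T < 0.14 ⇒ N−1 > ln(0.14)/ln(0.765) = 7.34, so N−1 ≥ 8 and N = 9.
Check: N=9 gives T = 0.1172 < 0.14; N=8 gives T = 0.1533.

N = 9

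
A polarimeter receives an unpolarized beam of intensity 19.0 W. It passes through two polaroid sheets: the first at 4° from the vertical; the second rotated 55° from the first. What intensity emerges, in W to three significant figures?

I ≈ 3.13 W

Unpolarized light through the first polarizer → I₁ = 19.0 W/2 = 9.5 W, polarized at 4°.
I₂ = I₁ · cos²(55°) = 9.5 · 0.329 = 3.125 W.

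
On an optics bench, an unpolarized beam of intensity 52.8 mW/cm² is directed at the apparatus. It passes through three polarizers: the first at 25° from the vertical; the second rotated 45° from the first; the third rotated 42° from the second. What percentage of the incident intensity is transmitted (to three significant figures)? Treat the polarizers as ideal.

Unpolarized light through the first polarizer → I₁ = 52.8 mW/cm²/2 = 26.4 mW/cm², polarized at 25°.
I₂ = I₁ · cos²(45°) = 26.4 · 0.5 = 13.2 mW/cm².
I₃ = I₂ · cos²(42°) = 13.2 · 0.5523 = 7.29 mW/cm².
That is 13.81% of the incident intensity.

≈ 13.8%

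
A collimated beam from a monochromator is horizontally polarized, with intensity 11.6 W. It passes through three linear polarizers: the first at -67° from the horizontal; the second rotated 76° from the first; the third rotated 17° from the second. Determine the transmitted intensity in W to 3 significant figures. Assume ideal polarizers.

By Malus's law, I₁ = 11.6 W · cos²(67°) = 1.771 W.
I₂ = I₁ · cos²(76°) = 1.771 · 0.05853 = 0.1036 W.
I₃ = I₂ · cos²(17°) = 0.1036 · 0.9145 = 0.09479 W.

I ≈ 0.0948 W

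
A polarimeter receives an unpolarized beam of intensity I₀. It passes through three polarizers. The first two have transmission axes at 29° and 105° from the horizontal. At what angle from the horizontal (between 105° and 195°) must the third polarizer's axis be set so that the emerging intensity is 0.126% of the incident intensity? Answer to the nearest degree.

θ ≈ 183°

Unpolarized light through the first polarizer → I₁ = ½ I₀, now polarized at 29°.
I₂ = I₁ cos²(105° − 29°) = 0.5 I₀ · cos²(76°) = 0.02926 I₀.
Need I₃/I₀ = 0.00126, so cos²(θ − 105°) = 0.00126 / 0.02926 = 0.04306.
θ − 105° = arccos(√0.04306) = 78.0°, giving θ ≈ 105 + 78.0 = 183.0°.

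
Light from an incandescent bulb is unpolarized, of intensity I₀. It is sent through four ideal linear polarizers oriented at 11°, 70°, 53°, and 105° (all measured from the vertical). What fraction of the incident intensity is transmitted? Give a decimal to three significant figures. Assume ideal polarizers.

≈ 0.0460 I₀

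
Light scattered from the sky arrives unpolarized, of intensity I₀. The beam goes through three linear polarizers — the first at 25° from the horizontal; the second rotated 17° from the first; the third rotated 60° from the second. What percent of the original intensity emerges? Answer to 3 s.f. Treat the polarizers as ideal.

Unpolarized light through the first polarizer → I₁ = ½ I₀, now polarized at 25°.
I₂ = I₁ cos²(17°) = 0.5 · 0.9145 I₀ = 0.4573 I₀.
I₃ = I₂ cos²(60°) = 0.4573 · 0.25 I₀ = 0.1143 I₀.
That is 11.43% of the incident intensity.

≈ 11.4%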